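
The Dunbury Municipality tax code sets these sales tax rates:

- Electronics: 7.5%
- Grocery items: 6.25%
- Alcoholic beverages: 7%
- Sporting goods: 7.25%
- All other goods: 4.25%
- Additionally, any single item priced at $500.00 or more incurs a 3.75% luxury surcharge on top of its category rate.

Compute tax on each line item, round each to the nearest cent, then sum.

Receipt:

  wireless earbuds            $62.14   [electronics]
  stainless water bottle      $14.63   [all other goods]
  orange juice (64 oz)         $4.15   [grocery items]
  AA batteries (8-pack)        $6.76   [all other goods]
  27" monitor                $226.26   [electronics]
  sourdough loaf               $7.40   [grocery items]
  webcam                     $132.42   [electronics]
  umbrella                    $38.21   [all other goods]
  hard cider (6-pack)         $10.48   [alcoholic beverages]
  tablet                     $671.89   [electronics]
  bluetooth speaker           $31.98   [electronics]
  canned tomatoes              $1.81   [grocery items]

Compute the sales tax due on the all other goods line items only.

$2.53

Stainless water bottle $14.63: all other goods → 4.25% → $0.62
AA batteries (8-pack) $6.76: all other goods → 4.25% → $0.29
Umbrella $38.21: all other goods → 4.25% → $1.62
Tax on all other goods = $0.62 + $0.29 + $1.62 = $2.53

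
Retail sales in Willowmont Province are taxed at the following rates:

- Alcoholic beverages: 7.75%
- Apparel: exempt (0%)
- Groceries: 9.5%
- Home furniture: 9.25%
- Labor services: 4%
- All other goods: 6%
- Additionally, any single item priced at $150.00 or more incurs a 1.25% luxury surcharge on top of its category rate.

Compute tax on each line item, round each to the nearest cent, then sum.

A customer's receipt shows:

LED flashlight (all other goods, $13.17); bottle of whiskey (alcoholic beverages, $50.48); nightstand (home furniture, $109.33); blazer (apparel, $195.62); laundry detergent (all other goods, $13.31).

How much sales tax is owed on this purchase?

$18.06

LED flashlight $13.17: all other goods → 6% → $0.79
Bottle of whiskey $50.48: alcoholic beverages → 7.75% → $3.91
Nightstand $109.33: home furniture → 9.25% → $10.11
Blazer $195.62: apparel → 0% + 1.25% surcharge = 1.25% → $2.45
Laundry detergent $13.31: all other goods → 6% → $0.80
Total tax = $0.79 + $3.91 + $10.11 + $2.45 + $0.80 = $18.06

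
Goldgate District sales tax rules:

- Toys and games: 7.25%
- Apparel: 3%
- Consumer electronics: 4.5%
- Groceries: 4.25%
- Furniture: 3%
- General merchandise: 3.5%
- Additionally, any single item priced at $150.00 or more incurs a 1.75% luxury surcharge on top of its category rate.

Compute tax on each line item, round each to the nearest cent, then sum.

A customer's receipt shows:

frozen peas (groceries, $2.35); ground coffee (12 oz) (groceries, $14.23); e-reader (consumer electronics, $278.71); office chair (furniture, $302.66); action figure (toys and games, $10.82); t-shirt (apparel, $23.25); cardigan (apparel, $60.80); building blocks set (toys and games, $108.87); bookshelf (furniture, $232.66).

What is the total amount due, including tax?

Frozen peas $2.35: groceries → 4.25% → $0.10
Ground coffee (12 oz) $14.23: groceries → 4.25% → $0.60
E-reader $278.71: consumer electronics → 4.5% + 1.75% surcharge = 6.25% → $17.42
Office chair $302.66: furniture → 3% + 1.75% surcharge = 4.75% → $14.38
Action figure $10.82: toys and games → 7.25% → $0.78
T-shirt $23.25: apparel → 3% → $0.70
Cardigan $60.80: apparel → 3% → $1.82
Building blocks set $108.87: toys and games → 7.25% → $7.89
Bookshelf $232.66: furniture → 3% + 1.75% surcharge = 4.75% → $11.05
Subtotal = $1034.35; tax = $54.74; total due = $1089.09

$1089.09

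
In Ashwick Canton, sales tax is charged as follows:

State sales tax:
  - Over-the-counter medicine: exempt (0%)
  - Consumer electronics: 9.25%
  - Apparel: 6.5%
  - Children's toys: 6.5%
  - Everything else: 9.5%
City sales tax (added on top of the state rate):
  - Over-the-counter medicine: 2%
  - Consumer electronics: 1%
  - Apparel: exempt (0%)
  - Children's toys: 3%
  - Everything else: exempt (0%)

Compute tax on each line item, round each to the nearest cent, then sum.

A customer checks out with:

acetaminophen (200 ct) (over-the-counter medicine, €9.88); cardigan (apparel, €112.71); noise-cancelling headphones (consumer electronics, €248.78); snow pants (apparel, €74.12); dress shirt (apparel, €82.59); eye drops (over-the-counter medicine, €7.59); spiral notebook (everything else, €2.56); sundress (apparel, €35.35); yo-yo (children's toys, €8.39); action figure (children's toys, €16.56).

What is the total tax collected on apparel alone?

€19.82

Cardigan €112.71: apparel → 6.5% + 0% city = 6.5% → €7.33
Snow pants €74.12: apparel → 6.5% + 0% city = 6.5% → €4.82
Dress shirt €82.59: apparel → 6.5% + 0% city = 6.5% → €5.37
Sundress €35.35: apparel → 6.5% + 0% city = 6.5% → €2.30
Tax on apparel = €7.33 + €4.82 + €5.37 + €2.30 = €19.82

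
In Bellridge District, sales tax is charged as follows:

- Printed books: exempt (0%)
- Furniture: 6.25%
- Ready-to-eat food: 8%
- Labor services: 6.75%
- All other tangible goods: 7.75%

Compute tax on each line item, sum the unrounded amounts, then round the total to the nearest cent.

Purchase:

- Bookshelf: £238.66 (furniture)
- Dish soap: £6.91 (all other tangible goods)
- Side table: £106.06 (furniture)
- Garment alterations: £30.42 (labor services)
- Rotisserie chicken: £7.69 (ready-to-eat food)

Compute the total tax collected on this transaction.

£24.75

Bookshelf £238.66: furniture → 6.25% → £14.91625
Dish soap £6.91: all other tangible goods → 7.75% → £0.535525
Side table £106.06: furniture → 6.25% → £6.62875
Garment alterations £30.42: labor services → 6.75% → £2.05335
Rotisserie chicken £7.69: ready-to-eat food → 8% → £0.6152
Unrounded tax sum = £24.749075 → £24.75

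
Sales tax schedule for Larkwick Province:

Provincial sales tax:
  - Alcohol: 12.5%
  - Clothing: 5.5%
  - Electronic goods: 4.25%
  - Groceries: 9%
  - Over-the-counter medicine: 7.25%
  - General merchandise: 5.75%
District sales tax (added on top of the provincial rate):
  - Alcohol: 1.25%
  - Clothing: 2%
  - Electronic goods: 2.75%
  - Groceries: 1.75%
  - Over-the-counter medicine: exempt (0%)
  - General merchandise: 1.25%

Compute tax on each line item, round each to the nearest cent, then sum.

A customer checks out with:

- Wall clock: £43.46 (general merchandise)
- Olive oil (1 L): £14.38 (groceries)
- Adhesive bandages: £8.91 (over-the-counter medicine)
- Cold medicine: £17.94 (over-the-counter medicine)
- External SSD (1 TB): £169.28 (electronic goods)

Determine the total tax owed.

£18.39

Wall clock £43.46: general merchandise → 5.75% + 1.25% district = 7% → £3.04
Olive oil (1 L) £14.38: groceries → 9% + 1.75% district = 10.75% → £1.55
Adhesive bandages £8.91: over-the-counter medicine → 7.25% + 0% district = 7.25% → £0.65
Cold medicine £17.94: over-the-counter medicine → 7.25% + 0% district = 7.25% → £1.30
External SSD (1 TB) £169.28: electronic goods → 4.25% + 2.75% district = 7% → £11.85
Total tax = £3.04 + £1.55 + £0.65 + £1.30 + £11.85 = £18.39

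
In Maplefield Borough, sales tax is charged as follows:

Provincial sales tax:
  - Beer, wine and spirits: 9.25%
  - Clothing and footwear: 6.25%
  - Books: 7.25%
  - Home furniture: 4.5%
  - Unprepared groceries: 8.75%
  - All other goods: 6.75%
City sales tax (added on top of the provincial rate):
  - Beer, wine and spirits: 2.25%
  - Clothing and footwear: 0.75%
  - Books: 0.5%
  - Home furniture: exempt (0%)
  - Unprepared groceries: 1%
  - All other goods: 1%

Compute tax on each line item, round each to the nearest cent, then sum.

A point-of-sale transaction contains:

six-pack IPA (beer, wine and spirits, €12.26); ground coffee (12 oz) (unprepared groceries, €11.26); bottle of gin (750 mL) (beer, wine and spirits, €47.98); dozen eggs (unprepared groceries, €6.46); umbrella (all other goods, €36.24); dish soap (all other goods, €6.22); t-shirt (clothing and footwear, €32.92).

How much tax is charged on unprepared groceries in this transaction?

€1.73

Ground coffee (12 oz) €11.26: unprepared groceries → 8.75% + 1% city = 9.75% → €1.10
Dozen eggs €6.46: unprepared groceries → 8.75% + 1% city = 9.75% → €0.63
Tax on unprepared groceries = €1.10 + €0.63 = €1.73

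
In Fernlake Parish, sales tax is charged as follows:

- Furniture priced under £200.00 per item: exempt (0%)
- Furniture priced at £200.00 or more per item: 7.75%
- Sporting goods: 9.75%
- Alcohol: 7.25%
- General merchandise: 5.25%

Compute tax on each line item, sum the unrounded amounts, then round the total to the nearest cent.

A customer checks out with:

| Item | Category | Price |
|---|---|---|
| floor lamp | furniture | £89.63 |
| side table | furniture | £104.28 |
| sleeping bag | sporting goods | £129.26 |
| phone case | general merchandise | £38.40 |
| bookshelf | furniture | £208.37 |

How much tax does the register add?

Floor lamp £89.63: furniture, under £200.00 → 0% → £0.00
Side table £104.28: furniture, under £200.00 → 0% → £0.00
Sleeping bag £129.26: sporting goods → 9.75% → £12.60285
Phone case £38.40: general merchandise → 5.25% → £2.016
Bookshelf £208.37: furniture, £200.00 or more → 7.75% → £16.148675
Unrounded tax sum = £30.767525 → £30.77

£30.77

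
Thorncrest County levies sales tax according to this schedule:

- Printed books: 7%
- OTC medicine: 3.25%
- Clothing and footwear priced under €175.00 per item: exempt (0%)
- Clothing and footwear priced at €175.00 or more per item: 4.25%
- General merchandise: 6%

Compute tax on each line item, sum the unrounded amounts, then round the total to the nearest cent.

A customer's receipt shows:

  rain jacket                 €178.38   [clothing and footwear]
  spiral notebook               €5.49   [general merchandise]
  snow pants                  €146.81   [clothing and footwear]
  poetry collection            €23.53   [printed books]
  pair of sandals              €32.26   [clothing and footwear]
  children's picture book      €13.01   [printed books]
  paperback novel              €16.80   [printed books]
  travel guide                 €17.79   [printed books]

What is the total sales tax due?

Rain jacket €178.38: clothing and footwear, €175.00 or more → 4.25% → €7.58115
Spiral notebook €5.49: general merchandise → 6% → €0.3294
Snow pants €146.81: clothing and footwear, under €175.00 → 0% → €0.00
Poetry collection €23.53: printed books → 7% → €1.6471
Pair of sandals €32.26: clothing and footwear, under €175.00 → 0% → €0.00
Children's picture book €13.01: printed books → 7% → €0.9107
Paperback novel €16.80: printed books → 7% → €1.176
Travel guide €17.79: printed books → 7% → €1.2453
Unrounded tax sum = €12.88965 → €12.89

€12.89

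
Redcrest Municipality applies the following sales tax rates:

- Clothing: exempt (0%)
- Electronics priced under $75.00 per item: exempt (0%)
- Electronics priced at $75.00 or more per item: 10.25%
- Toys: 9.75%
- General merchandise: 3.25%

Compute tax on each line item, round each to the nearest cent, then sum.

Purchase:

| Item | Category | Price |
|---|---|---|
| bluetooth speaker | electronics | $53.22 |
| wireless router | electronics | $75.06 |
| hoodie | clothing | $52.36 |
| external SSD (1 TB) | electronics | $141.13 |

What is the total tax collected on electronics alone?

Bluetooth speaker $53.22: electronics, under $75.00 → 0% → $0.00
Wireless router $75.06: electronics, $75.00 or more → 10.25% → $7.69
External SSD (1 TB) $141.13: electronics, $75.00 or more → 10.25% → $14.47
Tax on electronics = $0.00 + $7.69 + $14.47 = $22.16

$22.16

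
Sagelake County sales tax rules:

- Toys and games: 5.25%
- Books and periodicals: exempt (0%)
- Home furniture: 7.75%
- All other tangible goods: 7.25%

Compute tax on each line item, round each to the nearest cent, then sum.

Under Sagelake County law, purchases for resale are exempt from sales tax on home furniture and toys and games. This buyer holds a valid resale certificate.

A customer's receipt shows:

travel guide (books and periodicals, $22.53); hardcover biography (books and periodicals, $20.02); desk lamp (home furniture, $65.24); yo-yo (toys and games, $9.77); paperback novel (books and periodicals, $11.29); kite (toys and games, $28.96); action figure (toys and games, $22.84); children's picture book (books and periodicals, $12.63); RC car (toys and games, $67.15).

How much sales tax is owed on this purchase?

$0.00

Travel guide $22.53: books and periodicals → 0% → $0.00
Hardcover biography $20.02: books and periodicals → 0% → $0.00
Desk lamp $65.24: home furniture, buyer-exempt → 0% → $0.00
Yo-yo $9.77: toys and games, buyer-exempt → 0% → $0.00
Paperback novel $11.29: books and periodicals → 0% → $0.00
Kite $28.96: toys and games, buyer-exempt → 0% → $0.00
Action figure $22.84: toys and games, buyer-exempt → 0% → $0.00
Children's picture book $12.63: books and periodicals → 0% → $0.00
RC car $67.15: toys and games, buyer-exempt → 0% → $0.00
Total tax = $0.00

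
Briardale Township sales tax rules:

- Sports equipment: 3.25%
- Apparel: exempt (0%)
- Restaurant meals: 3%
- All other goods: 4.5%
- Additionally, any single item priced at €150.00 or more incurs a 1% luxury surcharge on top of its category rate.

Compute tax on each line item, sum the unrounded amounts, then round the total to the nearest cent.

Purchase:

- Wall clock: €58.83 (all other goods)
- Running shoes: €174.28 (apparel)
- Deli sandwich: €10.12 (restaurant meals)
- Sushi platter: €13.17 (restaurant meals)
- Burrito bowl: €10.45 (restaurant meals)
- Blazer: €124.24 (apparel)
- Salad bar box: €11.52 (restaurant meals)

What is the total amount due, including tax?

€408.36

Wall clock €58.83: all other goods → 4.5% → €2.64735
Running shoes €174.28: apparel → 0% + 1% surcharge = 1% → €1.7428
Deli sandwich €10.12: restaurant meals → 3% → €0.3036
Sushi platter €13.17: restaurant meals → 3% → €0.3951
Burrito bowl €10.45: restaurant meals → 3% → €0.3135
Blazer €124.24: apparel → 0% → €0.00
Salad bar box €11.52: restaurant meals → 3% → €0.3456
Subtotal = €402.61; unrounded tax = €5.74795 → €5.75; total due = €408.36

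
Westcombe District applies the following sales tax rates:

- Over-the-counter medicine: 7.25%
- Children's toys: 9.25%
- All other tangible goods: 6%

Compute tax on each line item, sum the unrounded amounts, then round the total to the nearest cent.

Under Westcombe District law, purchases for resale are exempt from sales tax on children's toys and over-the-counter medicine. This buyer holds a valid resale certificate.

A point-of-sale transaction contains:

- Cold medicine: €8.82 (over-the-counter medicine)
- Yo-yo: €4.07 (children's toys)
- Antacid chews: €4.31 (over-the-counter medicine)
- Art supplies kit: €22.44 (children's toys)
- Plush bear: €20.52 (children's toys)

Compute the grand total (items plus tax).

€60.16

Cold medicine €8.82: over-the-counter medicine, buyer-exempt → 0% → €0.00
Yo-yo €4.07: children's toys, buyer-exempt → 0% → €0.00
Antacid chews €4.31: over-the-counter medicine, buyer-exempt → 0% → €0.00
Art supplies kit €22.44: children's toys, buyer-exempt → 0% → €0.00
Plush bear €20.52: children's toys, buyer-exempt → 0% → €0.00
Subtotal = €60.16; unrounded tax = €0.00 → €0.00; total due = €60.16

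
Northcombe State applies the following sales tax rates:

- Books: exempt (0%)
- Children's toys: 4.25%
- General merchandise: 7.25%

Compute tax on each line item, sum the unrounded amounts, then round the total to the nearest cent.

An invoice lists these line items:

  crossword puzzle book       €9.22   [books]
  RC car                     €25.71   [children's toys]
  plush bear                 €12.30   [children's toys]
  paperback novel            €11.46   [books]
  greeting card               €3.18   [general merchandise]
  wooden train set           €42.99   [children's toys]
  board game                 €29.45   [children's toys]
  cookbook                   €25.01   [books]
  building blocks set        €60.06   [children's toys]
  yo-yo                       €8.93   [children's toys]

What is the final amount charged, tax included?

€236.17

Crossword puzzle book €9.22: books → 0% → €0.00
RC car €25.71: children's toys → 4.25% → €1.092675
Plush bear €12.30: children's toys → 4.25% → €0.52275
Paperback novel €11.46: books → 0% → €0.00
Greeting card €3.18: general merchandise → 7.25% → €0.23055
Wooden train set €42.99: children's toys → 4.25% → €1.827075
Board game €29.45: children's toys → 4.25% → €1.251625
Cookbook €25.01: books → 0% → €0.00
Building blocks set €60.06: children's toys → 4.25% → €2.55255
Yo-yo €8.93: children's toys → 4.25% → €0.379525
Subtotal = €228.31; unrounded tax = €7.85675 → €7.86; total due = €236.17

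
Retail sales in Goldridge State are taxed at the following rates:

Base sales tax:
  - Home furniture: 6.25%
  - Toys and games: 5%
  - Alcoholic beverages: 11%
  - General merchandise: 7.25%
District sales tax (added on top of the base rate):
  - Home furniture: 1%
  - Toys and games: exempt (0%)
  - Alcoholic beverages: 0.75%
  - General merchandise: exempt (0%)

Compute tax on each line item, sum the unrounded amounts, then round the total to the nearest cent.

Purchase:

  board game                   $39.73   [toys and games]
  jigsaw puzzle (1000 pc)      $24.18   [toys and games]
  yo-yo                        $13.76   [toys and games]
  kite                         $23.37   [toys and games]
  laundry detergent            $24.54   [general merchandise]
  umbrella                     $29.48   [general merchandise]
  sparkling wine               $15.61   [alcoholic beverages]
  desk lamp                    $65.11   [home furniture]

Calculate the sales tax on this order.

$15.52

Board game $39.73: toys and games → 5% + 0% district = 5% → $1.9865
Jigsaw puzzle (1000 pc) $24.18: toys and games → 5% + 0% district = 5% → $1.209
Yo-yo $13.76: toys and games → 5% + 0% district = 5% → $0.688
Kite $23.37: toys and games → 5% + 0% district = 5% → $1.1685
Laundry detergent $24.54: general merchandise → 7.25% + 0% district = 7.25% → $1.77915
Umbrella $29.48: general merchandise → 7.25% + 0% district = 7.25% → $2.1373
Sparkling wine $15.61: alcoholic beverages → 11% + 0.75% district = 11.75% → $1.834175
Desk lamp $65.11: home furniture → 6.25% + 1% district = 7.25% → $4.720475
Unrounded tax sum = $15.5231 → $15.52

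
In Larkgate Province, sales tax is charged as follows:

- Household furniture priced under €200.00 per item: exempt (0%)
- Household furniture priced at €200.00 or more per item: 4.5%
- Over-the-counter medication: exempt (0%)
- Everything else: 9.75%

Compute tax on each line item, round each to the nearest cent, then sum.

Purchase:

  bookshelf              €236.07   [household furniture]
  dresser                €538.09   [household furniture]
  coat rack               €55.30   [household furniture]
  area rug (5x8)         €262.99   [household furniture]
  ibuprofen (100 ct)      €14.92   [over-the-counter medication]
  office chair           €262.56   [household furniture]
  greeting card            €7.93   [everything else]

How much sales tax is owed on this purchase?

€59.25

Bookshelf €236.07: household furniture, €200.00 or more → 4.5% → €10.62
Dresser €538.09: household furniture, €200.00 or more → 4.5% → €24.21
Coat rack €55.30: household furniture, under €200.00 → 0% → €0.00
Area rug (5x8) €262.99: household furniture, €200.00 or more → 4.5% → €11.83
Ibuprofen (100 ct) €14.92: over-the-counter medication → 0% → €0.00
Office chair €262.56: household furniture, €200.00 or more → 4.5% → €11.82
Greeting card €7.93: everything else → 9.75% → €0.77
Total tax = €10.62 + €24.21 + €11.83 + €11.82 + €0.77 = €59.25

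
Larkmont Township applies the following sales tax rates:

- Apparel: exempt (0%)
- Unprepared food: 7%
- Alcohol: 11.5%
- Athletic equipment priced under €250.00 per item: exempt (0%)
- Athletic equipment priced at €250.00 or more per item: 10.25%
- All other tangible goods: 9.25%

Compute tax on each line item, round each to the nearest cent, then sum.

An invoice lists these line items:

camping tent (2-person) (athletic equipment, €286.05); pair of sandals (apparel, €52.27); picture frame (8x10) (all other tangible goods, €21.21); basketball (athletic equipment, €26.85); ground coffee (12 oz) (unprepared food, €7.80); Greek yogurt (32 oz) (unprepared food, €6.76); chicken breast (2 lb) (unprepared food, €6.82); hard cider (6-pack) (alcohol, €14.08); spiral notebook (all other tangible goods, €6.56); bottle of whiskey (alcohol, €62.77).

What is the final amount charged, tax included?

Camping tent (2-person) €286.05: athletic equipment, €250.00 or more → 10.25% → €29.32
Pair of sandals €52.27: apparel → 0% → €0.00
Picture frame (8x10) €21.21: all other tangible goods → 9.25% → €1.96
Basketball €26.85: athletic equipment, under €250.00 → 0% → €0.00
Ground coffee (12 oz) €7.80: unprepared food → 7% → €0.55
Greek yogurt (32 oz) €6.76: unprepared food → 7% → €0.47
Chicken breast (2 lb) €6.82: unprepared food → 7% → €0.48
Hard cider (6-pack) €14.08: alcohol → 11.5% → €1.62
Spiral notebook €6.56: all other tangible goods → 9.25% → €0.61
Bottle of whiskey €62.77: alcohol → 11.5% → €7.22
Subtotal = €491.17; tax = €42.23; total due = €533.40

€533.40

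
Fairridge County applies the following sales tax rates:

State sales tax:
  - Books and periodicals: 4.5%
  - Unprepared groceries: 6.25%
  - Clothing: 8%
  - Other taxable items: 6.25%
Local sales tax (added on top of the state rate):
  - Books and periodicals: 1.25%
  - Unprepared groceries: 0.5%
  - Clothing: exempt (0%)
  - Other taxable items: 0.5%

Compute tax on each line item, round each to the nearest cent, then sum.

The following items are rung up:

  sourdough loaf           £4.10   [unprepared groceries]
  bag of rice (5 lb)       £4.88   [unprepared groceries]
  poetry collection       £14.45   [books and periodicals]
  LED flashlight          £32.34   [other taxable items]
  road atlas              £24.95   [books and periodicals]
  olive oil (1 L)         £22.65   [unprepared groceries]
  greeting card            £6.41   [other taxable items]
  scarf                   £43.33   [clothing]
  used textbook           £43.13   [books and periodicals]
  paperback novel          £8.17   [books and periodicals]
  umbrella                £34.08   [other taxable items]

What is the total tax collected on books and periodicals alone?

Poetry collection £14.45: books and periodicals → 4.5% + 1.25% local = 5.75% → £0.83
Road atlas £24.95: books and periodicals → 4.5% + 1.25% local = 5.75% → £1.43
Used textbook £43.13: books and periodicals → 4.5% + 1.25% local = 5.75% → £2.48
Paperback novel £8.17: books and periodicals → 4.5% + 1.25% local = 5.75% → £0.47
Tax on books and periodicals = £0.83 + £1.43 + £2.48 + £0.47 = £5.21

£5.21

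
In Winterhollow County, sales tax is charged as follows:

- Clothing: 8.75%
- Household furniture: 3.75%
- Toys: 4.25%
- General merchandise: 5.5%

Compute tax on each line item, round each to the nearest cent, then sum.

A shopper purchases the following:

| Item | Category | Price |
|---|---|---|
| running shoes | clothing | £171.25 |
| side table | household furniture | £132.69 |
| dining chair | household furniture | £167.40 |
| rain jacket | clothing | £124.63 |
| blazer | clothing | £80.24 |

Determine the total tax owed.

Running shoes £171.25: clothing → 8.75% → £14.98
Side table £132.69: household furniture → 3.75% → £4.98
Dining chair £167.40: household furniture → 3.75% → £6.28
Rain jacket £124.63: clothing → 8.75% → £10.91
Blazer £80.24: clothing → 8.75% → £7.02
Total tax = £14.98 + £4.98 + £6.28 + £10.91 + £7.02 = £44.17

£44.17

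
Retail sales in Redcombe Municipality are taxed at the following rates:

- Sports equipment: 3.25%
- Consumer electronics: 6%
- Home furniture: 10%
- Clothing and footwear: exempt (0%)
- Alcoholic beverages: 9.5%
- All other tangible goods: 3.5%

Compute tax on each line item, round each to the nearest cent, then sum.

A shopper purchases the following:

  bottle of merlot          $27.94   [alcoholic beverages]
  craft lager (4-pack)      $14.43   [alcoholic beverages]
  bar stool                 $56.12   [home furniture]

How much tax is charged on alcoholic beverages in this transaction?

$4.02

Bottle of merlot $27.94: alcoholic beverages → 9.5% → $2.65
Craft lager (4-pack) $14.43: alcoholic beverages → 9.5% → $1.37
Tax on alcoholic beverages = $2.65 + $1.37 = $4.02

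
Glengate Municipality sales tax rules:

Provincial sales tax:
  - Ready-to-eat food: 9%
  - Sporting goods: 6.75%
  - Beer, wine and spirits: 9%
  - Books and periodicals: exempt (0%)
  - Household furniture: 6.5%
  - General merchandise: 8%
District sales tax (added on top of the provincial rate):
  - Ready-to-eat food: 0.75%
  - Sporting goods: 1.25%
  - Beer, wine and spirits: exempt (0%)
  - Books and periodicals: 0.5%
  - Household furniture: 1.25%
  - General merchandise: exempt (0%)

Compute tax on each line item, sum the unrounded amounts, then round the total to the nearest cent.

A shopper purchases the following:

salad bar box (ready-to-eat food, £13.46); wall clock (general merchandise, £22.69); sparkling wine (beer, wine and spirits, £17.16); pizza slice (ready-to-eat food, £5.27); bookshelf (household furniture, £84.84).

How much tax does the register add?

Salad bar box £13.46: ready-to-eat food → 9% + 0.75% district = 9.75% → £1.31235
Wall clock £22.69: general merchandise → 8% + 0% district = 8% → £1.8152
Sparkling wine £17.16: beer, wine and spirits → 9% + 0% district = 9% → £1.5444
Pizza slice £5.27: ready-to-eat food → 9% + 0.75% district = 9.75% → £0.513825
Bookshelf £84.84: household furniture → 6.5% + 1.25% district = 7.75% → £6.5751
Unrounded tax sum = £11.760875 → £11.76

£11.76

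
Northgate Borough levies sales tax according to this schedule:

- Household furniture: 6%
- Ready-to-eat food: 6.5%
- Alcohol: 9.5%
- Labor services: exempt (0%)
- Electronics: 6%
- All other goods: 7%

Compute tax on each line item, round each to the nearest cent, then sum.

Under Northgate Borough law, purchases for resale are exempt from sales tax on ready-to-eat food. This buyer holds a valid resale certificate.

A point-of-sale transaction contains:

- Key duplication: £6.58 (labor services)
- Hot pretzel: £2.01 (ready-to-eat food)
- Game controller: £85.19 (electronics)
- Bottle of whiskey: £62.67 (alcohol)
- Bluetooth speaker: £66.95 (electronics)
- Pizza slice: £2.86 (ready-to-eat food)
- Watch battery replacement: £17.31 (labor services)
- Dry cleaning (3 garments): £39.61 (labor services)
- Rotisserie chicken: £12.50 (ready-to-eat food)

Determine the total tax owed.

Key duplication £6.58: labor services → 0% → £0.00
Hot pretzel £2.01: ready-to-eat food, buyer-exempt → 0% → £0.00
Game controller £85.19: electronics → 6% → £5.11
Bottle of whiskey £62.67: alcohol → 9.5% → £5.95
Bluetooth speaker £66.95: electronics → 6% → £4.02
Pizza slice £2.86: ready-to-eat food, buyer-exempt → 0% → £0.00
Watch battery replacement £17.31: labor services → 0% → £0.00
Dry cleaning (3 garments) £39.61: labor services → 0% → £0.00
Rotisserie chicken £12.50: ready-to-eat food, buyer-exempt → 0% → £0.00
Total tax = £5.11 + £5.95 + £4.02 = £15.08

£15.08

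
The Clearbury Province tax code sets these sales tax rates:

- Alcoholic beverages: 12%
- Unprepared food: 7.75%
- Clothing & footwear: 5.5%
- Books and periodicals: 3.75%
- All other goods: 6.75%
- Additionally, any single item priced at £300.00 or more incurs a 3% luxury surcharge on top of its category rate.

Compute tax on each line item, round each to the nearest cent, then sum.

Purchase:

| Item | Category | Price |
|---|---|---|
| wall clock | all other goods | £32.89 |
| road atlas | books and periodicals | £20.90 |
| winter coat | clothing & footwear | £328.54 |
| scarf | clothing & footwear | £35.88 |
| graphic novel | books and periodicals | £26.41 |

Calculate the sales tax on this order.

£33.89

Wall clock £32.89: all other goods → 6.75% → £2.22
Road atlas £20.90: books and periodicals → 3.75% → £0.78
Winter coat £328.54: clothing & footwear → 5.5% + 3% surcharge = 8.5% → £27.93
Scarf £35.88: clothing & footwear → 5.5% → £1.97
Graphic novel £26.41: books and periodicals → 3.75% → £0.99
Total tax = £2.22 + £0.78 + £27.93 + £1.97 + £0.99 = £33.89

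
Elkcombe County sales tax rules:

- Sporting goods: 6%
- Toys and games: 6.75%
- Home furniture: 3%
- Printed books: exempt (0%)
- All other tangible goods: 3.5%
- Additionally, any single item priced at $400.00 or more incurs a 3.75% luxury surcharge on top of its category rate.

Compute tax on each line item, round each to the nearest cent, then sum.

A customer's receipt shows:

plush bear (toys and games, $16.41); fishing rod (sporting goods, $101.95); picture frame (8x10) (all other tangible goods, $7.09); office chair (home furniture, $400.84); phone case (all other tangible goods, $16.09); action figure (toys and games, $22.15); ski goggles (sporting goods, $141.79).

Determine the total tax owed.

Plush bear $16.41: toys and games → 6.75% → $1.11
Fishing rod $101.95: sporting goods → 6% → $6.12
Picture frame (8x10) $7.09: all other tangible goods → 3.5% → $0.25
Office chair $400.84: home furniture → 3% + 3.75% surcharge = 6.75% → $27.06
Phone case $16.09: all other tangible goods → 3.5% → $0.56
Action figure $22.15: toys and games → 6.75% → $1.50
Ski goggles $141.79: sporting goods → 6% → $8.51
Total tax = $1.11 + $6.12 + $0.25 + $27.06 + $0.56 + $1.50 + $8.51 = $45.11

$45.11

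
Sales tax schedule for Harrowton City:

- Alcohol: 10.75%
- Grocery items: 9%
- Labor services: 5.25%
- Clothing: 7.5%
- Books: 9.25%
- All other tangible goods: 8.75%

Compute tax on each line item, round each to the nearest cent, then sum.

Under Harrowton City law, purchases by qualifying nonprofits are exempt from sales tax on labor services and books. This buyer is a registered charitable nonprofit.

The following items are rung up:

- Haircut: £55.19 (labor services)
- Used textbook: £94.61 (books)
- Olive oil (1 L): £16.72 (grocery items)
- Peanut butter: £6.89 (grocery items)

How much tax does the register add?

Haircut £55.19: labor services, buyer-exempt → 0% → £0.00
Used textbook £94.61: books, buyer-exempt → 0% → £0.00
Olive oil (1 L) £16.72: grocery items → 9% → £1.50
Peanut butter £6.89: grocery items → 9% → £0.62
Total tax = £1.50 + £0.62 = £2.12

£2.12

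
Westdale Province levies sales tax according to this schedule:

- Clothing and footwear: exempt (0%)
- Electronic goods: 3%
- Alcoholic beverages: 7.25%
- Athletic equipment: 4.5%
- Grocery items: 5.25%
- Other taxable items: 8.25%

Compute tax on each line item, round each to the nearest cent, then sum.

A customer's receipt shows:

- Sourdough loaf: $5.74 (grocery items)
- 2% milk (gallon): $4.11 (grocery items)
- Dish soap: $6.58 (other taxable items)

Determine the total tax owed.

$1.06

Sourdough loaf $5.74: grocery items → 5.25% → $0.30
2% milk (gallon) $4.11: grocery items → 5.25% → $0.22
Dish soap $6.58: other taxable items → 8.25% → $0.54
Total tax = $0.30 + $0.22 + $0.54 = $1.06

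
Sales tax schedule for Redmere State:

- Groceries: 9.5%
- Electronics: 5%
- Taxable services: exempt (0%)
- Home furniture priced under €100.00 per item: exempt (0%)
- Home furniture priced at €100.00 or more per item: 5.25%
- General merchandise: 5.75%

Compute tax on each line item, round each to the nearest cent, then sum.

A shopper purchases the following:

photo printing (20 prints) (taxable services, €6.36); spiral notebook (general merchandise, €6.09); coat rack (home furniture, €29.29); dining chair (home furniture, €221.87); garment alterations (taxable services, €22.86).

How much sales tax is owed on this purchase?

Photo printing (20 prints) €6.36: taxable services → 0% → €0.00
Spiral notebook €6.09: general merchandise → 5.75% → €0.35
Coat rack €29.29: home furniture, under €100.00 → 0% → €0.00
Dining chair €221.87: home furniture, €100.00 or more → 5.25% → €11.65
Garment alterations €22.86: taxable services → 0% → €0.00
Total tax = €0.35 + €11.65 = €12.00

€12.00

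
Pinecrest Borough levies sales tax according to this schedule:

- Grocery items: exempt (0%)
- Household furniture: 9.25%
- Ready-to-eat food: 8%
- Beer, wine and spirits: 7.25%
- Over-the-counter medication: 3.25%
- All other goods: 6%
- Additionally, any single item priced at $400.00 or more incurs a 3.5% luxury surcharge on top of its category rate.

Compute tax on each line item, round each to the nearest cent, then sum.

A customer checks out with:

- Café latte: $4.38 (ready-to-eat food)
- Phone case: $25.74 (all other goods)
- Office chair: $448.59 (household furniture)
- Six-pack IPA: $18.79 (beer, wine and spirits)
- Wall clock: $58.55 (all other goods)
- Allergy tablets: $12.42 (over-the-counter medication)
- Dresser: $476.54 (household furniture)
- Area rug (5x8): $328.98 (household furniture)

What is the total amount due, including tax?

Café latte $4.38: ready-to-eat food → 8% → $0.35
Phone case $25.74: all other goods → 6% → $1.54
Office chair $448.59: household furniture → 9.25% + 3.5% surcharge = 12.75% → $57.20
Six-pack IPA $18.79: beer, wine and spirits → 7.25% → $1.36
Wall clock $58.55: all other goods → 6% → $3.51
Allergy tablets $12.42: over-the-counter medication → 3.25% → $0.40
Dresser $476.54: household furniture → 9.25% + 3.5% surcharge = 12.75% → $60.76
Area rug (5x8) $328.98: household furniture → 9.25% → $30.43
Subtotal = $1373.99; tax = $155.55; total due = $1529.54

$1529.54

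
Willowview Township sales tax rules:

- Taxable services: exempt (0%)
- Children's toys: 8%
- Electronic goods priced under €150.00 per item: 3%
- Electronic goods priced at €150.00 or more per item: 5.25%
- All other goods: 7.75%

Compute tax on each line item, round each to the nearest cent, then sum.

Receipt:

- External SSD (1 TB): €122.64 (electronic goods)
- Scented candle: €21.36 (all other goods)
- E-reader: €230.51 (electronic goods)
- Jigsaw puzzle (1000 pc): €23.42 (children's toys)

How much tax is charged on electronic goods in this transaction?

External SSD (1 TB) €122.64: electronic goods, under €150.00 → 3% → €3.68
E-reader €230.51: electronic goods, €150.00 or more → 5.25% → €12.10
Tax on electronic goods = €3.68 + €12.10 = €15.78

€15.78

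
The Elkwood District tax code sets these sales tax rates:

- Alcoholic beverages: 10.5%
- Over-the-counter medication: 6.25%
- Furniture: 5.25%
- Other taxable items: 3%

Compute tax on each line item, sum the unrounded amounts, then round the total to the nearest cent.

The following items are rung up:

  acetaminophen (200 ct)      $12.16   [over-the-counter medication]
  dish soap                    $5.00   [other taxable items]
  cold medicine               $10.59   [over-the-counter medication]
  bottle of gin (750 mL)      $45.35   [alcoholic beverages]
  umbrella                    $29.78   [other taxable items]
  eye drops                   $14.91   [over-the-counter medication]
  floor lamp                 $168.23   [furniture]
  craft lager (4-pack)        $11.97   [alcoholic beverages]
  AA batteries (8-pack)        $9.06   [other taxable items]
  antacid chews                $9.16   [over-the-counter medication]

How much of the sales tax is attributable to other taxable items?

Dish soap $5.00: other taxable items → 3% → $0.15
Umbrella $29.78: other taxable items → 3% → $0.8934
AA batteries (8-pack) $9.06: other taxable items → 3% → $0.2718
Tax on other taxable items: unrounded sum = $1.3152 → $1.32

$1.32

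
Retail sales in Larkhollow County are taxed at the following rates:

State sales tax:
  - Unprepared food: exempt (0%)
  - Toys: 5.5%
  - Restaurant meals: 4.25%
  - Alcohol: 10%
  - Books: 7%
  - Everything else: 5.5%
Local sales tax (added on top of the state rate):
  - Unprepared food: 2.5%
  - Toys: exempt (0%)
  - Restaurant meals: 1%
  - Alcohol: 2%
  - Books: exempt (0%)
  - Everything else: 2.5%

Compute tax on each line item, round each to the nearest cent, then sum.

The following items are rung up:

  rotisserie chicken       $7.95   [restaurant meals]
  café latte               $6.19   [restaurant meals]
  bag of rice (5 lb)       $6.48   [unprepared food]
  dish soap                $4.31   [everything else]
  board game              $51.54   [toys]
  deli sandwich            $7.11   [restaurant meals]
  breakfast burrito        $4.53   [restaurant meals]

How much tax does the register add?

Rotisserie chicken $7.95: restaurant meals → 4.25% + 1% local = 5.25% → $0.42
Café latte $6.19: restaurant meals → 4.25% + 1% local = 5.25% → $0.32
Bag of rice (5 lb) $6.48: unprepared food → 0% + 2.5% local = 2.5% → $0.16
Dish soap $4.31: everything else → 5.5% + 2.5% local = 8% → $0.34
Board game $51.54: toys → 5.5% + 0% local = 5.5% → $2.83
Deli sandwich $7.11: restaurant meals → 4.25% + 1% local = 5.25% → $0.37
Breakfast burrito $4.53: restaurant meals → 4.25% + 1% local = 5.25% → $0.24
Total tax = $0.42 + $0.32 + $0.16 + $0.34 + $2.83 + $0.37 + $0.24 = $4.68

$4.68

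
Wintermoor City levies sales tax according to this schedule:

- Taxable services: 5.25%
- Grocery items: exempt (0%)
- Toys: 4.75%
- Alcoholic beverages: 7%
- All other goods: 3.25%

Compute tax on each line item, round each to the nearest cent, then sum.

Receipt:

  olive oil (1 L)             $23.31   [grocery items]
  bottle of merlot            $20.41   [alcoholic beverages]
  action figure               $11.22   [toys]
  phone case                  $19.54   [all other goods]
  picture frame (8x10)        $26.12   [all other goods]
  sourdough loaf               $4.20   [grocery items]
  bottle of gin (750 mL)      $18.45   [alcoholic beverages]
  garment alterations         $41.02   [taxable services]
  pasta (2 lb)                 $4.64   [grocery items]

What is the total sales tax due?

Olive oil (1 L) $23.31: grocery items → 0% → $0.00
Bottle of merlot $20.41: alcoholic beverages → 7% → $1.43
Action figure $11.22: toys → 4.75% → $0.53
Phone case $19.54: all other goods → 3.25% → $0.64
Picture frame (8x10) $26.12: all other goods → 3.25% → $0.85
Sourdough loaf $4.20: grocery items → 0% → $0.00
Bottle of gin (750 mL) $18.45: alcoholic beverages → 7% → $1.29
Garment alterations $41.02: taxable services → 5.25% → $2.15
Pasta (2 lb) $4.64: grocery items → 0% → $0.00
Total tax = $1.43 + $0.53 + $0.64 + $0.85 + $1.29 + $2.15 = $6.89

$6.89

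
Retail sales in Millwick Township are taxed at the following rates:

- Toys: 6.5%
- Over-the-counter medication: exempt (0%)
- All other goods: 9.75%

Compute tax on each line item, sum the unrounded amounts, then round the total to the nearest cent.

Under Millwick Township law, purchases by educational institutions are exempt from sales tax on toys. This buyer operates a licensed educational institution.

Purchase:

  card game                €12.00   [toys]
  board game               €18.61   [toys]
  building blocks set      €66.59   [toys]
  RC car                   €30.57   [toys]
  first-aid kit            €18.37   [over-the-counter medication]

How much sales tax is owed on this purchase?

Card game €12.00: toys, buyer-exempt → 0% → €0.00
Board game €18.61: toys, buyer-exempt → 0% → €0.00
Building blocks set €66.59: toys, buyer-exempt → 0% → €0.00
RC car €30.57: toys, buyer-exempt → 0% → €0.00
First-aid kit €18.37: over-the-counter medication → 0% → €0.00
Unrounded tax sum = €0.00 → €0.00

€0.00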